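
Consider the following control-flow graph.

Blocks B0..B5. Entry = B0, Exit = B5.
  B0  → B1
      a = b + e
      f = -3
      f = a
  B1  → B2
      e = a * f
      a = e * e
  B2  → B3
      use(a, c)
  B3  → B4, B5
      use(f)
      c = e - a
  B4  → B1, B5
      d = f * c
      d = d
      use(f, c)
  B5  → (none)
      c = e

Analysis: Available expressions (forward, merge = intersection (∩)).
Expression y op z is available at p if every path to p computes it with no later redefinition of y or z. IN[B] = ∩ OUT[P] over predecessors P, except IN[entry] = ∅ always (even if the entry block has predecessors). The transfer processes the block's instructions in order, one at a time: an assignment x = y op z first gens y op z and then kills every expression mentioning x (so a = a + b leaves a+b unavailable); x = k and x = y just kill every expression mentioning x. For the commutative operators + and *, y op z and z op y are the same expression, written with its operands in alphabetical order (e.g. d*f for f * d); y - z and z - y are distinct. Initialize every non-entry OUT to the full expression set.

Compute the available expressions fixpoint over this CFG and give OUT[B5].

Answer: {e*e, e-a}

Derivation:
Converged values:
  B0:   IN={}   OUT={b+e}
  B1:   IN={}   OUT={e*e}
  B2:   IN={e*e}   OUT={e*e}
  B3:   IN={e*e}   OUT={e*e, e-a}
  B4:   IN={e*e, e-a}   OUT={c*f, e*e, e-a}
  B5:   IN={e*e, e-a}   OUT={e*e, e-a}

Merge at B5: IN[B5] = OUT[B3] ∩ OUT[B4] = {e*e, e-a}
Applying B5's transfer function to that IN value gives OUT[B5] (row B5 above).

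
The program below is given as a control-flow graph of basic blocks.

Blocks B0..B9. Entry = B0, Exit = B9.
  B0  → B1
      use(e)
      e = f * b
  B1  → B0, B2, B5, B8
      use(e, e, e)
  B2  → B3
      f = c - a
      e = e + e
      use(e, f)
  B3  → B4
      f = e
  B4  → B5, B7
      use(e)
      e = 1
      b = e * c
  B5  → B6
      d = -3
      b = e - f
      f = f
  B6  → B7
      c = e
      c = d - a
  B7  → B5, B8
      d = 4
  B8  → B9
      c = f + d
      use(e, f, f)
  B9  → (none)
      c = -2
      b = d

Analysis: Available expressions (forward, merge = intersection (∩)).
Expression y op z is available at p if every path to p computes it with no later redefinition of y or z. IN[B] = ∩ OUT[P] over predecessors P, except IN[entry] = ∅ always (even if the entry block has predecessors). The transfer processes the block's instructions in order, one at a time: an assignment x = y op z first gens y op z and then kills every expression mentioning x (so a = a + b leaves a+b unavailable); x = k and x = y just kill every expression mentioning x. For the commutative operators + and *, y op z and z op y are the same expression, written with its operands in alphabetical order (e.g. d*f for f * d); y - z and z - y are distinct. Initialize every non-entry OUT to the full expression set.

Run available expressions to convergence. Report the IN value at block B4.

Answer: {c-a}

Working:
Per-block solution:
  B0:  IN={}  OUT={b*f}
  B1:  IN={b*f}  OUT={b*f}
  B2:  IN={b*f}  OUT={c-a}
  B3:  IN={c-a}  OUT={c-a}
  B4:  IN={c-a}  OUT={c*e, c-a}
  B5:  IN={}  OUT={}
  B6:  IN={}  OUT={d-a}
  B7:  IN={}  OUT={}
  B8:  IN={}  OUT={d+f}
  B9:  IN={d+f}  OUT={d+f}

Merge at B4: IN[B4] = OUT[B3] = {c-a}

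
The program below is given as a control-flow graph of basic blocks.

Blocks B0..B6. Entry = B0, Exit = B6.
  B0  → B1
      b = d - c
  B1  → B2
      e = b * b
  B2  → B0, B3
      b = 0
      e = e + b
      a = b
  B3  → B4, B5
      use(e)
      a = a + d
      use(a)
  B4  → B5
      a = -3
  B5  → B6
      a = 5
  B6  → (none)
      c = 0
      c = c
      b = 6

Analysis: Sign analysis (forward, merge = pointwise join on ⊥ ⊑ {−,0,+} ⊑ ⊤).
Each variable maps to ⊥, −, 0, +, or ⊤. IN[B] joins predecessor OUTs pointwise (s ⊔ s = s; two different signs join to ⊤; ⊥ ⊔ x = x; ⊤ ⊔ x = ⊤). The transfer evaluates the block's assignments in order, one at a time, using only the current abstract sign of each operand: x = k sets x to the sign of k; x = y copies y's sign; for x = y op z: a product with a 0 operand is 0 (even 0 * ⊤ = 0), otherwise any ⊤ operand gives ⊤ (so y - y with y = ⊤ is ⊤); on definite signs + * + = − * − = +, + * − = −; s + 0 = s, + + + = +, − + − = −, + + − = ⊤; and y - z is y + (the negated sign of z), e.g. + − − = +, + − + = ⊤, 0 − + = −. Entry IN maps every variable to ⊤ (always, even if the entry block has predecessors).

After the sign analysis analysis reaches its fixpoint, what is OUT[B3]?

Answer: {a: ⊤, b: 0, c: ⊤, d: ⊤, e: ⊤, f: ⊤}

Working:
Fixpoint table:
  B0: | IN=(all ⊤) | OUT=(all ⊤)
  B1: | IN=(all ⊤) | OUT=(all ⊤)
  B2: | IN=(all ⊤) | OUT={a:0, b:0; rest ⊤}
  B3: | IN={a:0, b:0; rest ⊤} | OUT={b:0; rest ⊤}
  B4: | IN={b:0; rest ⊤} | OUT={a:-, b:0; rest ⊤}
  B5: | IN={b:0; rest ⊤} | OUT={a:+, b:0; rest ⊤}
  B6: | IN={a:+, b:0; rest ⊤} | OUT={a:+, b:+, c:0; rest ⊤}

Merge at B3: IN[B3] = OUT[B2] = {a: 0, b: 0, c: ⊤, d: ⊤, e: ⊤, f: ⊤}
Applying B3's transfer function to that IN value gives OUT[B3] (row B3 above).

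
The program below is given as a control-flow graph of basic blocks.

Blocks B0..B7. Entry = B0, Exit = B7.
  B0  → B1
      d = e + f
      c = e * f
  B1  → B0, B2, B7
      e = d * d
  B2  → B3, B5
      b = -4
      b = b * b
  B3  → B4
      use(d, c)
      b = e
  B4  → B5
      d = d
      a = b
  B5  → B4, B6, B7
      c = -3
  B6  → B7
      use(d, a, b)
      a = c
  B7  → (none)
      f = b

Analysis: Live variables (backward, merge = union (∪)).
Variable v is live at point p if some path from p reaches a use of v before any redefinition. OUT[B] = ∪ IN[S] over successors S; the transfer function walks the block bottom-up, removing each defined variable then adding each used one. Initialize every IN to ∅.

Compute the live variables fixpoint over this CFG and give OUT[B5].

Per-block solution:
  B0:   IN={a, b, e, f}   OUT={a, b, c, d, f}
  B1:   IN={a, b, c, d, f}   OUT={a, b, c, d, e, f}
  B2:   IN={a, c, d, e}   OUT={a, b, c, d, e}
  B3:   IN={c, d, e}   OUT={b, d}
  B4:   IN={b, d}   OUT={a, b, d}
  B5:   IN={a, b, d}   OUT={a, b, c, d}
  B6:   IN={a, b, c, d}   OUT={b}
  B7:   IN={b}   OUT={}

Merge at B5: OUT[B5] = IN[B4] ⊔ IN[B6] ⊔ IN[B7] = {a, b, c, d}

Answer: {a, b, c, d}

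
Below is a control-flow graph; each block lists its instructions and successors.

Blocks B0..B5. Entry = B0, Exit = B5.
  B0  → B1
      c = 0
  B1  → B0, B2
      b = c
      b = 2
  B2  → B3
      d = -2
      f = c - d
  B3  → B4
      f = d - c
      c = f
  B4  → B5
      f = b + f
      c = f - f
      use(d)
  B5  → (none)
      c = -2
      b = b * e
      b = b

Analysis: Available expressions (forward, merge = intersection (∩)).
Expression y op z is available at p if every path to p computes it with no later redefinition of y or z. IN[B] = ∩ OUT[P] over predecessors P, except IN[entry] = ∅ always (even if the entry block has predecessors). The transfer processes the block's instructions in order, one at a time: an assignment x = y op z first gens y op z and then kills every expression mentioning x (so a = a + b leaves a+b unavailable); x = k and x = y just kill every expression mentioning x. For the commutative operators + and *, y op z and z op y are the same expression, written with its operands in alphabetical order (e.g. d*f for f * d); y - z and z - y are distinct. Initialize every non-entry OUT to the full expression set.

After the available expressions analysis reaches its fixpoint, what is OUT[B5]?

Answer: {f-f}

Trace:
Per-block solution:
  B0: | IN={} | OUT={}
  B1: | IN={} | OUT={}
  B2: | IN={} | OUT={c-d}
  B3: | IN={c-d} | OUT={}
  B4: | IN={} | OUT={f-f}
  B5: | IN={f-f} | OUT={f-f}

Merge at B5: IN[B5] = OUT[B4] = {f-f}
Applying B5's transfer function to that IN value gives OUT[B5] (row B5 above).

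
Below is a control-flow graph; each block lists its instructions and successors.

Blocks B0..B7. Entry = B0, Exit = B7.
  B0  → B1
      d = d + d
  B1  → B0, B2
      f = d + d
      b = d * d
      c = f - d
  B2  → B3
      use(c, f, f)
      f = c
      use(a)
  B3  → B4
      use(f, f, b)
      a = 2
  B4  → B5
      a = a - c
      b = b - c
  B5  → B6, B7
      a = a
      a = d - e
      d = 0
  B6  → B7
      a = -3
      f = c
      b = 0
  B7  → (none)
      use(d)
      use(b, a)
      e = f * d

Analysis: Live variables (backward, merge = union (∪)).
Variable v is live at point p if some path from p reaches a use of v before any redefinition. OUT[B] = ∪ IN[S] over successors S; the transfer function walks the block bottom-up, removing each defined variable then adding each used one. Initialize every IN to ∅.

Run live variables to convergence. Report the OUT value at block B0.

Converged values:
  B0: | IN={a, d, e} | OUT={a, d, e}
  B1: | IN={a, d, e} | OUT={a, b, c, d, e, f}
  B2: | IN={a, b, c, d, e, f} | OUT={b, c, d, e, f}
  B3: | IN={b, c, d, e, f} | OUT={a, b, c, d, e, f}
  B4: | IN={a, b, c, d, e, f} | OUT={a, b, c, d, e, f}
  B5: | IN={a, b, c, d, e, f} | OUT={a, b, c, d, f}
  B6: | IN={c, d} | OUT={a, b, d, f}
  B7: | IN={a, b, d, f} | OUT={}

Merge at B0: OUT[B0] = IN[B1] = {a, d, e}

Answer: {a, d, e}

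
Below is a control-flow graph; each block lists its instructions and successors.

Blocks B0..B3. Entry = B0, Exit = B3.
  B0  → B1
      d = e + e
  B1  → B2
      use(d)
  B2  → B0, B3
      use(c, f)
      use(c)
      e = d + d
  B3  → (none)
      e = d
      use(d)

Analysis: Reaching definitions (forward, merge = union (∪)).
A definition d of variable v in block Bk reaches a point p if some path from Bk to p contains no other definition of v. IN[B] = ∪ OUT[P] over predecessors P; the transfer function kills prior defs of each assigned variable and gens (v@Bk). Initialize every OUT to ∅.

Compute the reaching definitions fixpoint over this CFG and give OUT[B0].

Converged values:
  B0:  IN={d@B0, e@B2}  OUT={d@B0, e@B2}
  B1:  IN={d@B0, e@B2}  OUT={d@B0, e@B2}
  B2:  IN={d@B0, e@B2}  OUT={d@B0, e@B2}
  B3:  IN={d@B0, e@B2}  OUT={d@B0, e@B3}

Merge at B0 (entry node, so the boundary value {} is joined with the incoming edge(s)): IN[B0] = {} ⊔ OUT[B2] = {d@B0, e@B2}
Applying B0's transfer function to that IN value gives OUT[B0] (row B0 above).

Answer: {d@B0, e@B2}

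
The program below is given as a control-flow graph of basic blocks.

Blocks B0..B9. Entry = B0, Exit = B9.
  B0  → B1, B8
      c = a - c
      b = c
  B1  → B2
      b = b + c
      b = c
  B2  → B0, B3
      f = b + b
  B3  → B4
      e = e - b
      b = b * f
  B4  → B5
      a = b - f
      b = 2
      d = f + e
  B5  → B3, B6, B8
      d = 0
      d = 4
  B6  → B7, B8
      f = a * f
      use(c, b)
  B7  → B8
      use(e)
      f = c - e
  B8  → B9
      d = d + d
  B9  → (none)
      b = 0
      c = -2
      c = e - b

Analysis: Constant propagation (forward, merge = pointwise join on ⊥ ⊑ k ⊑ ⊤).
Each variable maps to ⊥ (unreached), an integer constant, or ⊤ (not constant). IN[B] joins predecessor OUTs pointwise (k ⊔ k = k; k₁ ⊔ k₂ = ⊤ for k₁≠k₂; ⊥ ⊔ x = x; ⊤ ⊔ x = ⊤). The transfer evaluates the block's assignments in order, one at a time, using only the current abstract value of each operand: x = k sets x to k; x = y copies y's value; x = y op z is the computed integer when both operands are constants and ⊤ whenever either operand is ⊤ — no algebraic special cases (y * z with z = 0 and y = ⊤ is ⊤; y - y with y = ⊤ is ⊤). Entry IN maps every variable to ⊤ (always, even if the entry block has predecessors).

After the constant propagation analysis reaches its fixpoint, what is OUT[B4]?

Fixpoint table:
  B0:   IN=(all ⊤)   OUT=(all ⊤)
  B1:   IN=(all ⊤)   OUT=(all ⊤)
  B2:   IN=(all ⊤)   OUT=(all ⊤)
  B3:   IN=(all ⊤)   OUT=(all ⊤)
  B4:   IN=(all ⊤)   OUT={b:2; rest ⊤}
  B5:   IN={b:2; rest ⊤}   OUT={b:2, d:4; rest ⊤}
  B6:   IN={b:2, d:4; rest ⊤}   OUT={b:2, d:4; rest ⊤}
  B7:   IN={b:2, d:4; rest ⊤}   OUT={b:2, d:4; rest ⊤}
  B8:   IN=(all ⊤)   OUT=(all ⊤)
  B9:   IN=(all ⊤)   OUT={b:0; rest ⊤}

Merge at B4: IN[B4] = OUT[B3] = {a: ⊤, b: ⊤, c: ⊤, d: ⊤, e: ⊤, f: ⊤}
Applying B4's transfer function to that IN value gives OUT[B4] (row B4 above).

Answer: {a: ⊤, b: 2, c: ⊤, d: ⊤, e: ⊤, f: ⊤}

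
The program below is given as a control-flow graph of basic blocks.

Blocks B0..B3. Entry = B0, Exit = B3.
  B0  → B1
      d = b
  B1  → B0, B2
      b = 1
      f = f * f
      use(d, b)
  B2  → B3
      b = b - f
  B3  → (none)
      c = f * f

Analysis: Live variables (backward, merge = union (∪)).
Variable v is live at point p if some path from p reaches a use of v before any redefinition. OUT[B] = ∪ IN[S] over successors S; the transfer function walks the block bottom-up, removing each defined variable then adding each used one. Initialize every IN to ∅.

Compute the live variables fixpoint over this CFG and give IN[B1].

Converged values:
  B0:   IN={b, f}   OUT={d, f}
  B1:   IN={d, f}   OUT={b, f}
  B2:   IN={b, f}   OUT={f}
  B3:   IN={f}   OUT={}

Merge at B1: OUT[B1] = IN[B0] ⊔ IN[B2] = {b, f}
Applying B1's transfer function to that OUT value gives IN[B1] (row B1 above).

Answer: {d, f}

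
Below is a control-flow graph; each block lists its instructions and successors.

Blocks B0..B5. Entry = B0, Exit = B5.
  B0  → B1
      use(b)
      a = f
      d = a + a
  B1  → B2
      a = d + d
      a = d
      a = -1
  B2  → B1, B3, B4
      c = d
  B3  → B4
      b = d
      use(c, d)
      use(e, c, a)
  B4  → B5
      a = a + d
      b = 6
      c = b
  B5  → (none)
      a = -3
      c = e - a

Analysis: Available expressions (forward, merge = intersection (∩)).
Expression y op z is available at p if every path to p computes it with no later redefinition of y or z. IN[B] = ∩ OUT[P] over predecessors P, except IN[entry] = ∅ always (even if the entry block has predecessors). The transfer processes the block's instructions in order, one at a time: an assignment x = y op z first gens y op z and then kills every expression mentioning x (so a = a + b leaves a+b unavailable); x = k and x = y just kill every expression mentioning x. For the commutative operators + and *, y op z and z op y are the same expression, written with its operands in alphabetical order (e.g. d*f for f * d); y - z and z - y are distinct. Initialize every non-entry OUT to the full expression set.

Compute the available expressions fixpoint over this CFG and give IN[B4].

Answer: {d+d}

Working:
Converged values:
  B0:   IN={}   OUT={a+a}
  B1:   IN={}   OUT={d+d}
  B2:   IN={d+d}   OUT={d+d}
  B3:   IN={d+d}   OUT={d+d}
  B4:   IN={d+d}   OUT={d+d}
  B5:   IN={d+d}   OUT={d+d, e-a}

Merge at B4: IN[B4] = OUT[B2] ∩ OUT[B3] = {d+d}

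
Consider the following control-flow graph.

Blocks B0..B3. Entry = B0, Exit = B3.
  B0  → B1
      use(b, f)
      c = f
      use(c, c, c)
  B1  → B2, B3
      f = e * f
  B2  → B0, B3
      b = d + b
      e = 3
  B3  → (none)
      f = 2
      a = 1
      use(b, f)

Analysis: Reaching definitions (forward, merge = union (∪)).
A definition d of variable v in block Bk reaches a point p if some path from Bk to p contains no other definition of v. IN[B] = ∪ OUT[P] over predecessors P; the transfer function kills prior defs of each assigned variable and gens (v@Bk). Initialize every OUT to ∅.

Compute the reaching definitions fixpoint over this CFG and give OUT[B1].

Answer: {b@B2, c@B0, e@B2, f@B1}

Derivation:
Fixpoint table:
  B0: | IN={b@B2, c@B0, e@B2, f@B1} | OUT={b@B2, c@B0, e@B2, f@B1}
  B1: | IN={b@B2, c@B0, e@B2, f@B1} | OUT={b@B2, c@B0, e@B2, f@B1}
  B2: | IN={b@B2, c@B0, e@B2, f@B1} | OUT={b@B2, c@B0, e@B2, f@B1}
  B3: | IN={b@B2, c@B0, e@B2, f@B1} | OUT={a@B3, b@B2, c@B0, e@B2, f@B3}

Merge at B1: IN[B1] = OUT[B0] = {b@B2, c@B0, e@B2, f@B1}
Applying B1's transfer function to that IN value gives OUT[B1] (row B1 above).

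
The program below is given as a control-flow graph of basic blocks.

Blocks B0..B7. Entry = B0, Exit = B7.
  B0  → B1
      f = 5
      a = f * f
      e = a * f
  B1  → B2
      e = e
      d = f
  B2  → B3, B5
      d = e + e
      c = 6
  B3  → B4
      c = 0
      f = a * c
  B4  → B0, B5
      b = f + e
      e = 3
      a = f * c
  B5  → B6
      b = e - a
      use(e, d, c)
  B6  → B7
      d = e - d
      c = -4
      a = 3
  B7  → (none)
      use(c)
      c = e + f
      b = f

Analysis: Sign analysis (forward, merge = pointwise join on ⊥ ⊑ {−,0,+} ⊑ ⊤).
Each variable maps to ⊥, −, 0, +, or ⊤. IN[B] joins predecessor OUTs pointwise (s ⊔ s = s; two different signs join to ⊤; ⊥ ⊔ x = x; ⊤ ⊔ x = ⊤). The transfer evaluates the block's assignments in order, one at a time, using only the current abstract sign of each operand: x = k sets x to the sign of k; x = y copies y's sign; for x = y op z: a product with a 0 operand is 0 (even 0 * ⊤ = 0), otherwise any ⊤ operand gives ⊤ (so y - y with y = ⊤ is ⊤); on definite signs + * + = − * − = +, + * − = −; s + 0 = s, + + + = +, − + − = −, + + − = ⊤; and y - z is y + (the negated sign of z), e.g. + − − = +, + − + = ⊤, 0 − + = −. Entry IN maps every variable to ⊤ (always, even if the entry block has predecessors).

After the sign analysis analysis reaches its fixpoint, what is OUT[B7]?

Per-block solution:
  B0:  IN=(all ⊤)  OUT={a:+, e:+, f:+; rest ⊤}
  B1:  IN={a:+, e:+, f:+; rest ⊤}  OUT={a:+, d:+, e:+, f:+; rest ⊤}
  B2:  IN={a:+, d:+, e:+, f:+; rest ⊤}  OUT={a:+, c:+, d:+, e:+, f:+; rest ⊤}
  B3:  IN={a:+, c:+, d:+, e:+, f:+; rest ⊤}  OUT={a:+, c:0, d:+, e:+, f:0; rest ⊤}
  B4:  IN={a:+, c:0, d:+, e:+, f:0; rest ⊤}  OUT={a:0, b:+, c:0, d:+, e:+, f:0; rest ⊤}
  B5:  IN={d:+, e:+; rest ⊤}  OUT={d:+, e:+; rest ⊤}
  B6:  IN={d:+, e:+; rest ⊤}  OUT={a:+, c:-, e:+; rest ⊤}
  B7:  IN={a:+, c:-, e:+; rest ⊤}  OUT={a:+, e:+; rest ⊤}

Merge at B7: IN[B7] = OUT[B6] = {a: +, b: ⊤, c: -, d: ⊤, e: +, f: ⊤}
Applying B7's transfer function to that IN value gives OUT[B7] (row B7 above).

Answer: {a: +, b: ⊤, c: ⊤, d: ⊤, e: +, f: ⊤}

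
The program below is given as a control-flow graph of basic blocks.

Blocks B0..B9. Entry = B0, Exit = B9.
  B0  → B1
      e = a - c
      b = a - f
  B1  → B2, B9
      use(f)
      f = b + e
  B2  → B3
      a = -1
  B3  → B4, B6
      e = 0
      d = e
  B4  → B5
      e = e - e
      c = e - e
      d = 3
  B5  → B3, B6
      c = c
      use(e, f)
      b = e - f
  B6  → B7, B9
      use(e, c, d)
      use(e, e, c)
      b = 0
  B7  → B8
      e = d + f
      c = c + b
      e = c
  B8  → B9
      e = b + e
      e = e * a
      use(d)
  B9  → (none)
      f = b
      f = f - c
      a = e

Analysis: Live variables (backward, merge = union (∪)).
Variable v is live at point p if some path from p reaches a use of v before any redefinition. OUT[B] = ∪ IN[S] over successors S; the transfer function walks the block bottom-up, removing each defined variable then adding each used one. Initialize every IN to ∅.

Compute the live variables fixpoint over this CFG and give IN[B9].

Answer: {b, c, e}

Working:
Fixpoint table:
  B0:   IN={a, c, f}   OUT={b, c, e, f}
  B1:   IN={b, c, e, f}   OUT={b, c, e, f}
  B2:   IN={c, f}   OUT={a, c, f}
  B3:   IN={a, c, f}   OUT={a, c, d, e, f}
  B4:   IN={a, e, f}   OUT={a, c, d, e, f}
  B5:   IN={a, c, d, e, f}   OUT={a, c, d, e, f}
  B6:   IN={a, c, d, e, f}   OUT={a, b, c, d, e, f}
  B7:   IN={a, b, c, d, f}   OUT={a, b, c, d, e}
  B8:   IN={a, b, c, d, e}   OUT={b, c, e}
  B9:   IN={b, c, e}   OUT={}

B9 is the boundary node: OUT[B9] = {}
Applying B9's transfer function to that OUT value gives IN[B9] (row B9 above).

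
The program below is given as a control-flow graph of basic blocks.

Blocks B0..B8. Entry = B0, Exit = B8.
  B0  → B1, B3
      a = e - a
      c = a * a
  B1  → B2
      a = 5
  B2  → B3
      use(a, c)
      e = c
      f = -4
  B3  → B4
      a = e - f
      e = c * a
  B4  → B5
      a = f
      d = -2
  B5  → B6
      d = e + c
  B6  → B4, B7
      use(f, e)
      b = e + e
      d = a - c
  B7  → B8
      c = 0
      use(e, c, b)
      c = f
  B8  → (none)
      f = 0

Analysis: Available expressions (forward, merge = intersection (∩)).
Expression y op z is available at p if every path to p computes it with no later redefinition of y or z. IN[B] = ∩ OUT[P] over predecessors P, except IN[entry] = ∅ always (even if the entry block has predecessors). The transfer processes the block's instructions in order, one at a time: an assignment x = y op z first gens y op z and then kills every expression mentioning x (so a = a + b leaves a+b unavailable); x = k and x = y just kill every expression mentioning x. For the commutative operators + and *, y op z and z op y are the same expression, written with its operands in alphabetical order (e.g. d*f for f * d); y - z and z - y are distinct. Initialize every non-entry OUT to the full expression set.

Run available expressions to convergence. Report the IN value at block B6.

Answer: {c+e}

Working:
Converged values:
  B0:  IN={}  OUT={a*a}
  B1:  IN={a*a}  OUT={}
  B2:  IN={}  OUT={}
  B3:  IN={}  OUT={a*c}
  B4:  IN={}  OUT={}
  B5:  IN={}  OUT={c+e}
  B6:  IN={c+e}  OUT={a-c, c+e, e+e}
  B7:  IN={a-c, c+e, e+e}  OUT={e+e}
  B8:  IN={e+e}  OUT={e+e}

Merge at B6: IN[B6] = OUT[B5] = {c+e}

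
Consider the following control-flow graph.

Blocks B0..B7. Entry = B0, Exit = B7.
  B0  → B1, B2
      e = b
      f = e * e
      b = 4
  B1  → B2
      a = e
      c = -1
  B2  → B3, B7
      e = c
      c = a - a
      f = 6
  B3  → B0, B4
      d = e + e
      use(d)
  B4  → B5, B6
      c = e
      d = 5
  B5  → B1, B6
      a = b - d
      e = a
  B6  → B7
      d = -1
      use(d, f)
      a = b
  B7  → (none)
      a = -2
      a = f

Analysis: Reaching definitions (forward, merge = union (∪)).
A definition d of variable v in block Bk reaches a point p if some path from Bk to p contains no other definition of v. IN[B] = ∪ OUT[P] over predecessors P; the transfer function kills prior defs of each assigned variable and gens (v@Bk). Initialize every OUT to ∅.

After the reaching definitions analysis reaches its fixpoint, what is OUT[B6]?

Fixpoint table:
  B0: | IN={a@B1, b@B0, c@B2, d@B3, e@B2, f@B2} | OUT={a@B1, b@B0, c@B2, d@B3, e@B0, f@B0}
  B1: | IN={a@B1, a@B5, b@B0, c@B2, c@B4, d@B3, d@B4, e@B0, e@B5, f@B0, f@B2} | OUT={a@B1, b@B0, c@B1, d@B3, d@B4, e@B0, e@B5, f@B0, f@B2}
  B2: | IN={a@B1, b@B0, c@B1, c@B2, d@B3, d@B4, e@B0, e@B5, f@B0, f@B2} | OUT={a@B1, b@B0, c@B2, d@B3, d@B4, e@B2, f@B2}
  B3: | IN={a@B1, b@B0, c@B2, d@B3, d@B4, e@B2, f@B2} | OUT={a@B1, b@B0, c@B2, d@B3, e@B2, f@B2}
  B4: | IN={a@B1, b@B0, c@B2, d@B3, e@B2, f@B2} | OUT={a@B1, b@B0, c@B4, d@B4, e@B2, f@B2}
  B5: | IN={a@B1, b@B0, c@B4, d@B4, e@B2, f@B2} | OUT={a@B5, b@B0, c@B4, d@B4, e@B5, f@B2}
  B6: | IN={a@B1, a@B5, b@B0, c@B4, d@B4, e@B2, e@B5, f@B2} | OUT={a@B6, b@B0, c@B4, d@B6, e@B2, e@B5, f@B2}
  B7: | IN={a@B1, a@B6, b@B0, c@B2, c@B4, d@B3, d@B4, d@B6, e@B2, e@B5, f@B2} | OUT={a@B7, b@B0, c@B2, c@B4, d@B3, d@B4, d@B6, e@B2, e@B5, f@B2}

Merge at B6: IN[B6] = OUT[B4] ⊔ OUT[B5] = {a@B1, a@B5, b@B0, c@B4, d@B4, e@B2, e@B5, f@B2}
Applying B6's transfer function to that IN value gives OUT[B6] (row B6 above).

Answer: {a@B6, b@B0, c@B4, d@B6, e@B2, e@B5, f@B2}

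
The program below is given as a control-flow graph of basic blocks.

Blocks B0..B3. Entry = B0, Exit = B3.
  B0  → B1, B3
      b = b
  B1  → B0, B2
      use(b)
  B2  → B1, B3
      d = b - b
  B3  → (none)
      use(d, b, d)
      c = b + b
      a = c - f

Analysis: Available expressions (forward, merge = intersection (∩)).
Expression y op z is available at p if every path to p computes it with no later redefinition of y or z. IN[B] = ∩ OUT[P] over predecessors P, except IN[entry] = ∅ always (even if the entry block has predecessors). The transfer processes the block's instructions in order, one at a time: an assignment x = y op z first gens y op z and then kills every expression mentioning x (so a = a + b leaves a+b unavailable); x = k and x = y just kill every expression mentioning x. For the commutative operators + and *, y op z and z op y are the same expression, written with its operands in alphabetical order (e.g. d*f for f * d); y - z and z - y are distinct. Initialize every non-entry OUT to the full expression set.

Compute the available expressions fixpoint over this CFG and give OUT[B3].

Answer: {b+b, c-f}

Working:
Fixpoint table:
  B0: | IN={} | OUT={}
  B1: | IN={} | OUT={}
  B2: | IN={} | OUT={b-b}
  B3: | IN={} | OUT={b+b, c-f}

Merge at B3: IN[B3] = OUT[B0] ∩ OUT[B2] = {}
Applying B3's transfer function to that IN value gives OUT[B3] (row B3 above).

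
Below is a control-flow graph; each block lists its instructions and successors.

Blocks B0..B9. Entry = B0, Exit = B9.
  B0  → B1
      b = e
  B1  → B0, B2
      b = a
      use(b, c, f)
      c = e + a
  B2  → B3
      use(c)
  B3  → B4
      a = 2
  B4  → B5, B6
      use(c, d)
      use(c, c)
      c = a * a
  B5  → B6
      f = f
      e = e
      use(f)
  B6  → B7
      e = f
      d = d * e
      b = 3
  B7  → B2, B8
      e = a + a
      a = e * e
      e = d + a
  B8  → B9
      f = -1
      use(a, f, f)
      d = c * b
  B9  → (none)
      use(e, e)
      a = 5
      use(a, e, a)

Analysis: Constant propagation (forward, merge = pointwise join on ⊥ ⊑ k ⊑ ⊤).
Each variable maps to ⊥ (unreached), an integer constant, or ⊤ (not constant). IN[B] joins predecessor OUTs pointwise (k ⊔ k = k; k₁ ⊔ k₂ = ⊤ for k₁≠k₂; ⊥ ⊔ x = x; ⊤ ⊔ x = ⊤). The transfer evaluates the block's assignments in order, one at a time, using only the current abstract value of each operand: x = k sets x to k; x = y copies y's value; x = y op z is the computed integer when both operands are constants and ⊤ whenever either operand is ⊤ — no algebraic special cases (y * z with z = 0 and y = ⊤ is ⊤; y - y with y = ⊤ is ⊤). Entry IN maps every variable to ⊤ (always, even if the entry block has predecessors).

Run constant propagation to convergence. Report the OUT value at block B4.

Fixpoint table:
  B0:   IN=(all ⊤)   OUT=(all ⊤)
  B1:   IN=(all ⊤)   OUT=(all ⊤)
  B2:   IN=(all ⊤)   OUT=(all ⊤)
  B3:   IN=(all ⊤)   OUT={a:2; rest ⊤}
  B4:   IN={a:2; rest ⊤}   OUT={a:2, c:4; rest ⊤}
  B5:   IN={a:2, c:4; rest ⊤}   OUT={a:2, c:4; rest ⊤}
  B6:   IN={a:2, c:4; rest ⊤}   OUT={a:2, b:3, c:4; rest ⊤}
  B7:   IN={a:2, b:3, c:4; rest ⊤}   OUT={a:16, b:3, c:4; rest ⊤}
  B8:   IN={a:16, b:3, c:4; rest ⊤}   OUT={a:16, b:3, c:4, d:12, f:-1; rest ⊤}
  B9:   IN={a:16, b:3, c:4, d:12, f:-1; rest ⊤}   OUT={a:5, b:3, c:4, d:12, f:-1; rest ⊤}

Merge at B4: IN[B4] = OUT[B3] = {a: 2, b: ⊤, c: ⊤, d: ⊤, e: ⊤, f: ⊤}
Applying B4's transfer function to that IN value gives OUT[B4] (row B4 above).

Answer: {a: 2, b: ⊤, c: 4, d: ⊤, e: ⊤, f: ⊤}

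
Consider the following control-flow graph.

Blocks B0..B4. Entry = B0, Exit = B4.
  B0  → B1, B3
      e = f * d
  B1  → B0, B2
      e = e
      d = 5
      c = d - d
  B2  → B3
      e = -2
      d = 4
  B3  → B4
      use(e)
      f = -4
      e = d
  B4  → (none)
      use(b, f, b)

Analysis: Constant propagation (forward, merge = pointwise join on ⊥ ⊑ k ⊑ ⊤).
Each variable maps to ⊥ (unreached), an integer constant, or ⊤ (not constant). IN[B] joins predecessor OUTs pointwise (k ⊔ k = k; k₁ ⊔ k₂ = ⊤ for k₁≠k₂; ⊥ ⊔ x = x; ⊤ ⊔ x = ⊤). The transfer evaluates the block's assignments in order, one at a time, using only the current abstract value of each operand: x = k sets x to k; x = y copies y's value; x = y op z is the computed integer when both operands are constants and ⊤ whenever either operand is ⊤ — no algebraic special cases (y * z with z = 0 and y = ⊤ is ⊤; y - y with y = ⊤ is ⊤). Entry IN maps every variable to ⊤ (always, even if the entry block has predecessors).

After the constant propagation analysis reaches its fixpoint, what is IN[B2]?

Converged values:
  B0: | IN=(all ⊤) | OUT=(all ⊤)
  B1: | IN=(all ⊤) | OUT={c:0, d:5; rest ⊤}
  B2: | IN={c:0, d:5; rest ⊤} | OUT={c:0, d:4, e:-2; rest ⊤}
  B3: | IN=(all ⊤) | OUT={f:-4; rest ⊤}
  B4: | IN={f:-4; rest ⊤} | OUT={f:-4; rest ⊤}

Merge at B2: IN[B2] = OUT[B1] = {a: ⊤, b: ⊤, c: 0, d: 5, e: ⊤, f: ⊤}

Answer: {a: ⊤, b: ⊤, c: 0, d: 5, e: ⊤, f: ⊤}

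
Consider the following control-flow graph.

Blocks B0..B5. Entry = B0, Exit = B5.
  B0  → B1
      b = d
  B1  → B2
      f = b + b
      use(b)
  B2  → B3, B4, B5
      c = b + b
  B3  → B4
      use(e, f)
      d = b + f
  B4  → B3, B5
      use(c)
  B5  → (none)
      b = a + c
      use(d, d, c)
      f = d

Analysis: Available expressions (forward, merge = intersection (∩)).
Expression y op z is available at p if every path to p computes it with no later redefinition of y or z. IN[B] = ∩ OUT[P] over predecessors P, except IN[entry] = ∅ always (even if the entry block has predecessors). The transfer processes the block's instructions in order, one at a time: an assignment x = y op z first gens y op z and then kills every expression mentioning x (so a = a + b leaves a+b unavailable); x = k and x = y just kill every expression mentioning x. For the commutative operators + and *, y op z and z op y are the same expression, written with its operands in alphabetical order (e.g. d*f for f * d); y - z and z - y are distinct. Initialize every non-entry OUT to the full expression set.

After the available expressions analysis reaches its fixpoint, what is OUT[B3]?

Per-block solution:
  B0:   IN={}   OUT={}
  B1:   IN={}   OUT={b+b}
  B2:   IN={b+b}   OUT={b+b}
  B3:   IN={b+b}   OUT={b+b, b+f}
  B4:   IN={b+b}   OUT={b+b}
  B5:   IN={b+b}   OUT={a+c}

Merge at B3: IN[B3] = OUT[B2] ∩ OUT[B4] = {b+b}
Applying B3's transfer function to that IN value gives OUT[B3] (row B3 above).

Answer: {b+b, b+f}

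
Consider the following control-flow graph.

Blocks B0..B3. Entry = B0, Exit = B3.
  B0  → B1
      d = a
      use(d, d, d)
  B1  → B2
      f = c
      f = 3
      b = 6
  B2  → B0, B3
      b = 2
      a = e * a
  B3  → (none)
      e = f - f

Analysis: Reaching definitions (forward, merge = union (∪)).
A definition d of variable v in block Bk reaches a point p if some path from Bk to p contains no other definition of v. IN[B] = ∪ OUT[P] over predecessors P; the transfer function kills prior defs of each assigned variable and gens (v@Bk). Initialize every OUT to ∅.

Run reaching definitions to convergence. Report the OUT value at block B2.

Fixpoint table:
  B0:   IN={a@B2, b@B2, d@B0, f@B1}   OUT={a@B2, b@B2, d@B0, f@B1}
  B1:   IN={a@B2, b@B2, d@B0, f@B1}   OUT={a@B2, b@B1, d@B0, f@B1}
  B2:   IN={a@B2, b@B1, d@B0, f@B1}   OUT={a@B2, b@B2, d@B0, f@B1}
  B3:   IN={a@B2, b@B2, d@B0, f@B1}   OUT={a@B2, b@B2, d@B0, e@B3, f@B1}

Merge at B2: IN[B2] = OUT[B1] = {a@B2, b@B1, d@B0, f@B1}
Applying B2's transfer function to that IN value gives OUT[B2] (row B2 above).

Answer: {a@B2, b@B2, d@B0, f@B1}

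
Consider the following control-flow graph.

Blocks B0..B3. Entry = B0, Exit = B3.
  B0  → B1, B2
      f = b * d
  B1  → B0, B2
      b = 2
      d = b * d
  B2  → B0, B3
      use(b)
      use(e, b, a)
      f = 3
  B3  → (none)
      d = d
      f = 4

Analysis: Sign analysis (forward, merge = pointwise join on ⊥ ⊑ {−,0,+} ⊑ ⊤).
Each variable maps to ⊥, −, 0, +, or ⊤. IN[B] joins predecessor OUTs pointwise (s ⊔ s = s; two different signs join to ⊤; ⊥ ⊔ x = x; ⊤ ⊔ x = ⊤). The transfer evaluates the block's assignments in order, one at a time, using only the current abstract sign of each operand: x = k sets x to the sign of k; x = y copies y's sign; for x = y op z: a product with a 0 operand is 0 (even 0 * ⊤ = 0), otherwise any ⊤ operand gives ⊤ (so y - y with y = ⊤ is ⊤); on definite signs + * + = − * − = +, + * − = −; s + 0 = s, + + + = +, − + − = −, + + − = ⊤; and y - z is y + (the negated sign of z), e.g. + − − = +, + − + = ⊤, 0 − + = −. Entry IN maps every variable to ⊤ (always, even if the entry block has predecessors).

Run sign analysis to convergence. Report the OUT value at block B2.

Fixpoint table:
  B0:  IN=(all ⊤)  OUT=(all ⊤)
  B1:  IN=(all ⊤)  OUT={b:+; rest ⊤}
  B2:  IN=(all ⊤)  OUT={f:+; rest ⊤}
  B3:  IN={f:+; rest ⊤}  OUT={f:+; rest ⊤}

Merge at B2: IN[B2] = OUT[B0] ⊔ OUT[B1] = {a: ⊤, b: ⊤, c: ⊤, d: ⊤, e: ⊤, f: ⊤}
Applying B2's transfer function to that IN value gives OUT[B2] (row B2 above).

Answer: {a: ⊤, b: ⊤, c: ⊤, d: ⊤, e: ⊤, f: +}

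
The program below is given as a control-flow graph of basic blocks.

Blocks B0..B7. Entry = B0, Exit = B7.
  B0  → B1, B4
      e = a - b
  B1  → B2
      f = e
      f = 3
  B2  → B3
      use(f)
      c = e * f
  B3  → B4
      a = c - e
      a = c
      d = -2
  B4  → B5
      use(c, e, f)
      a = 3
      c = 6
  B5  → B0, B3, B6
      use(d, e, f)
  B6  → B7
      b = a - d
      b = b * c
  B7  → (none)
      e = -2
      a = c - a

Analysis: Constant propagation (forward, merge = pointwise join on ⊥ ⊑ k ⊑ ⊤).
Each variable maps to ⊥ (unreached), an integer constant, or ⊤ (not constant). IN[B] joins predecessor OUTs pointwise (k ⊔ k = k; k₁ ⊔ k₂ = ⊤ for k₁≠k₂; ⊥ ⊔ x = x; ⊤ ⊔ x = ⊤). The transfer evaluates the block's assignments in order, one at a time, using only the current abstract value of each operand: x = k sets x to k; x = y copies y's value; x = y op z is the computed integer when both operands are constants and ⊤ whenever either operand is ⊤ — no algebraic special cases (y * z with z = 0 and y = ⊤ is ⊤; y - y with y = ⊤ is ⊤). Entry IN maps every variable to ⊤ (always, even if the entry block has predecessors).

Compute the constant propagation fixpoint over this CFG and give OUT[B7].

Answer: {a: 3, b: ⊤, c: 6, d: ⊤, e: -2, f: ⊤}

Derivation:
Converged values:
  B0:   IN=(all ⊤)   OUT=(all ⊤)
  B1:   IN=(all ⊤)   OUT={f:3; rest ⊤}
  B2:   IN={f:3; rest ⊤}   OUT={f:3; rest ⊤}
  B3:   IN=(all ⊤)   OUT={d:-2; rest ⊤}
  B4:   IN=(all ⊤)   OUT={a:3, c:6; rest ⊤}
  B5:   IN={a:3, c:6; rest ⊤}   OUT={a:3, c:6; rest ⊤}
  B6:   IN={a:3, c:6; rest ⊤}   OUT={a:3, c:6; rest ⊤}
  B7:   IN={a:3, c:6; rest ⊤}   OUT={a:3, c:6, e:-2; rest ⊤}

Merge at B7: IN[B7] = OUT[B6] = {a: 3, b: ⊤, c: 6, d: ⊤, e: ⊤, f: ⊤}
Applying B7's transfer function to that IN value gives OUT[B7] (row B7 above).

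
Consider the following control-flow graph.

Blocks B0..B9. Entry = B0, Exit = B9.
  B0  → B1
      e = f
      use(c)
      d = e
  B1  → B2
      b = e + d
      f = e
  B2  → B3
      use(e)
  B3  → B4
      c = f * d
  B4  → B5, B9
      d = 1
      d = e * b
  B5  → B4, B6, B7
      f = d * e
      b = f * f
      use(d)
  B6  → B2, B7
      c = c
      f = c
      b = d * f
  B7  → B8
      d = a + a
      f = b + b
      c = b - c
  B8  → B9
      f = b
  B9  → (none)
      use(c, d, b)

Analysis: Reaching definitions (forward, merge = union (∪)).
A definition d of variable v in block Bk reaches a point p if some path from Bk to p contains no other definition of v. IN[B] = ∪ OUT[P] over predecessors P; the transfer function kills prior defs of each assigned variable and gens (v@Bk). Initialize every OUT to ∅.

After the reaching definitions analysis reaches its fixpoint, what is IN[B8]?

Answer: {b@B5, b@B6, c@B7, d@B7, e@B0, f@B7}

Working:
Per-block solution:
  B0:   IN={}   OUT={d@B0, e@B0}
  B1:   IN={d@B0, e@B0}   OUT={b@B1, d@B0, e@B0, f@B1}
  B2:   IN={b@B1, b@B6, c@B6, d@B0, d@B4, e@B0, f@B1, f@B6}   OUT={b@B1, b@B6, c@B6, d@B0, d@B4, e@B0, f@B1, f@B6}
  B3:   IN={b@B1, b@B6, c@B6, d@B0, d@B4, e@B0, f@B1, f@B6}   OUT={b@B1, b@B6, c@B3, d@B0, d@B4, e@B0, f@B1, f@B6}
  B4:   IN={b@B1, b@B5, b@B6, c@B3, d@B0, d@B4, e@B0, f@B1, f@B5, f@B6}   OUT={b@B1, b@B5, b@B6, c@B3, d@B4, e@B0, f@B1, f@B5, f@B6}
  B5:   IN={b@B1, b@B5, b@B6, c@B3, d@B4, e@B0, f@B1, f@B5, f@B6}   OUT={b@B5, c@B3, d@B4, e@B0, f@B5}
  B6:   IN={b@B5, c@B3, d@B4, e@B0, f@B5}   OUT={b@B6, c@B6, d@B4, e@B0, f@B6}
  B7:   IN={b@B5, b@B6, c@B3, c@B6, d@B4, e@B0, f@B5, f@B6}   OUT={b@B5, b@B6, c@B7, d@B7, e@B0, f@B7}
  B8:   IN={b@B5, b@B6, c@B7, d@B7, e@B0, f@B7}   OUT={b@B5, b@B6, c@B7, d@B7, e@B0, f@B8}
  B9:   IN={b@B1, b@B5, b@B6, c@B3, c@B7, d@B4, d@B7, e@B0, f@B1, f@B5, f@B6, f@B8}   OUT={b@B1, b@B5, b@B6, c@B3, c@B7, d@B4, d@B7, e@B0, f@B1, f@B5, f@B6, f@B8}

Merge at B8: IN[B8] = OUT[B7] = {b@B5, b@B6, c@B7, d@B7, e@B0, f@B7}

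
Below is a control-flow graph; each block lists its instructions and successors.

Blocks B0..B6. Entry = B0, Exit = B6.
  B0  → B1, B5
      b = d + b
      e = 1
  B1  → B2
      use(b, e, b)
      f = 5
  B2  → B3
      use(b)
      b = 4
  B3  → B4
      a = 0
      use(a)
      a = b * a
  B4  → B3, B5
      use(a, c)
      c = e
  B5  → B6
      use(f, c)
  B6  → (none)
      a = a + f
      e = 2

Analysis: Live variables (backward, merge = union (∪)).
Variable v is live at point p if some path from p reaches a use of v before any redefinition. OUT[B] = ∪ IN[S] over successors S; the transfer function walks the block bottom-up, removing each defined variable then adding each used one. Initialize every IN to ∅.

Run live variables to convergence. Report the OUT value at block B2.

Answer: {b, c, e, f}

Trace:
Fixpoint table:
  B0:   IN={a, b, c, d, f}   OUT={a, b, c, e, f}
  B1:   IN={b, c, e}   OUT={b, c, e, f}
  B2:   IN={b, c, e, f}   OUT={b, c, e, f}
  B3:   IN={b, c, e, f}   OUT={a, b, c, e, f}
  B4:   IN={a, b, c, e, f}   OUT={a, b, c, e, f}
  B5:   IN={a, c, f}   OUT={a, f}
  B6:   IN={a, f}   OUT={}

Merge at B2: OUT[B2] = IN[B3] = {b, c, e, f}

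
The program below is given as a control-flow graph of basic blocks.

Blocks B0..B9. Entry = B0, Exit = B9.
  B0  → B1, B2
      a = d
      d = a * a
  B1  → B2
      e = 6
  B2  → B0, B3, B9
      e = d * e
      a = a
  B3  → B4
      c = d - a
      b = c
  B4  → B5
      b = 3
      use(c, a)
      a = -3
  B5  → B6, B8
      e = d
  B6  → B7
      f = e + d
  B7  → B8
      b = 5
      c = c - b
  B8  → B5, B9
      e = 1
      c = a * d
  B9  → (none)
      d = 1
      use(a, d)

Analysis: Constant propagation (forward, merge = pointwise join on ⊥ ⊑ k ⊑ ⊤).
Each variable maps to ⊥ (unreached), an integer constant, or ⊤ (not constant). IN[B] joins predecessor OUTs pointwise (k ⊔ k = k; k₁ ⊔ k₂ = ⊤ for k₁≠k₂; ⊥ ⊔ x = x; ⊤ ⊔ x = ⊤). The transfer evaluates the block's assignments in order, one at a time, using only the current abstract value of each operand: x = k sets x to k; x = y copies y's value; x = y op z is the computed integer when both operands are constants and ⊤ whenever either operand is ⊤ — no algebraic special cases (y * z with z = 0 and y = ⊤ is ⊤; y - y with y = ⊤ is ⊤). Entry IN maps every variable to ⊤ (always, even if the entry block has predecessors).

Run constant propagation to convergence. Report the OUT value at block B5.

Answer: {a: -3, b: ⊤, c: ⊤, d: ⊤, e: ⊤, f: ⊤}

Trace:
Per-block solution:
  B0: | IN=(all ⊤) | OUT=(all ⊤)
  B1: | IN=(all ⊤) | OUT={e:6; rest ⊤}
  B2: | IN=(all ⊤) | OUT=(all ⊤)
  B3: | IN=(all ⊤) | OUT=(all ⊤)
  B4: | IN=(all ⊤) | OUT={a:-3, b:3; rest ⊤}
  B5: | IN={a:-3; rest ⊤} | OUT={a:-3; rest ⊤}
  B6: | IN={a:-3; rest ⊤} | OUT={a:-3; rest ⊤}
  B7: | IN={a:-3; rest ⊤} | OUT={a:-3, b:5; rest ⊤}
  B8: | IN={a:-3; rest ⊤} | OUT={a:-3, e:1; rest ⊤}
  B9: | IN=(all ⊤) | OUT={d:1; rest ⊤}

Merge at B5: IN[B5] = OUT[B4] ⊔ OUT[B8] = {a: -3, b: ⊤, c: ⊤, d: ⊤, e: ⊤, f: ⊤}
Applying B5's transfer function to that IN value gives OUT[B5] (row B5 above).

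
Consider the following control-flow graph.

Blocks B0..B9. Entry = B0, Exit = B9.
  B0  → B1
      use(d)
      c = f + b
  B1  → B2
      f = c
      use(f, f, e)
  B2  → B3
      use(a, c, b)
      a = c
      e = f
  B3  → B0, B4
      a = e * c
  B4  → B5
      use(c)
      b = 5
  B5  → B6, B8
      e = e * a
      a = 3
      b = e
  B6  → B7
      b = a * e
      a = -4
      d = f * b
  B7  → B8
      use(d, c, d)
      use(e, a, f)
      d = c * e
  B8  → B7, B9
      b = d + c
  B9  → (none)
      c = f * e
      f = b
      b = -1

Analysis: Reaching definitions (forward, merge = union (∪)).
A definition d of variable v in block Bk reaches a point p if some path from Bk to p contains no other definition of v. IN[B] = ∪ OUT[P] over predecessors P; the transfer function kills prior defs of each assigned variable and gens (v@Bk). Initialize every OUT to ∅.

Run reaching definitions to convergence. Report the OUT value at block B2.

Converged values:
  B0:  IN={a@B3, c@B0, e@B2, f@B1}  OUT={a@B3, c@B0, e@B2, f@B1}
  B1:  IN={a@B3, c@B0, e@B2, f@B1}  OUT={a@B3, c@B0, e@B2, f@B1}
  B2:  IN={a@B3, c@B0, e@B2, f@B1}  OUT={a@B2, c@B0, e@B2, f@B1}
  B3:  IN={a@B2, c@B0, e@B2, f@B1}  OUT={a@B3, c@B0, e@B2, f@B1}
  B4:  IN={a@B3, c@B0, e@B2, f@B1}  OUT={a@B3, b@B4, c@B0, e@B2, f@B1}
  B5:  IN={a@B3, b@B4, c@B0, e@B2, f@B1}  OUT={a@B5, b@B5, c@B0, e@B5, f@B1}
  B6:  IN={a@B5, b@B5, c@B0, e@B5, f@B1}  OUT={a@B6, b@B6, c@B0, d@B6, e@B5, f@B1}
  B7:  IN={a@B5, a@B6, b@B6, b@B8, c@B0, d@B6, d@B7, e@B5, f@B1}  OUT={a@B5, a@B6, b@B6, b@B8, c@B0, d@B7, e@B5, f@B1}
  B8:  IN={a@B5, a@B6, b@B5, b@B6, b@B8, c@B0, d@B7, e@B5, f@B1}  OUT={a@B5, a@B6, b@B8, c@B0, d@B7, e@B5, f@B1}
  B9:  IN={a@B5, a@B6, b@B8, c@B0, d@B7, e@B5, f@B1}  OUT={a@B5, a@B6, b@B9, c@B9, d@B7, e@B5, f@B9}

Merge at B2: IN[B2] = OUT[B1] = {a@B3, c@B0, e@B2, f@B1}
Applying B2's transfer function to that IN value gives OUT[B2] (row B2 above).

Answer: {a@B2, c@B0, e@B2, f@B1}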